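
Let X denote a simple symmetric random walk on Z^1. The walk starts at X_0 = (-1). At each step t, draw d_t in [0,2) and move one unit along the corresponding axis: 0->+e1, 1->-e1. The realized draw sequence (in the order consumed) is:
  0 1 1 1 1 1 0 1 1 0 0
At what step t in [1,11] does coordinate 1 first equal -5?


t=0: X=(-1), d=0 → +e1, X_1=(0)
t=1: X=(0), d=1 → -e1, X_2=(-1)
t=2: X=(-1), d=1 → -e1, X_3=(-2)
t=3: X=(-2), d=1 → -e1, X_4=(-3)
t=4: X=(-3), d=1 → -e1, X_5=(-4)
t=5: X=(-4), d=1 → -e1, X_6=(-5)
t=6: X=(-5), d=0 → +e1, X_7=(-4)
t=7: X=(-4), d=1 → -e1, X_8=(-5)
t=8: X=(-5), d=1 → -e1, X_9=(-6)
t=9: X=(-6), d=0 → +e1, X_10=(-5)
t=10: X=(-5), d=0 → +e1, X_11=(-4)

6


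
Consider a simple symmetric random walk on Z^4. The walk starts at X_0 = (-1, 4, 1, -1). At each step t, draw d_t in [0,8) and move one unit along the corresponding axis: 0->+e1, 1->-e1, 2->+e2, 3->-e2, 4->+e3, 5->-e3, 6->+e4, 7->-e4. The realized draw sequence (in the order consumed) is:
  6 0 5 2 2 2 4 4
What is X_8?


t=0: X=(-1, 4, 1, -1), d=6 → +e4, X_1=(-1, 4, 1, 0)
t=1: X=(-1, 4, 1, 0), d=0 → +e1, X_2=(0, 4, 1, 0)
t=2: X=(0, 4, 1, 0), d=5 → -e3, X_3=(0, 4, 0, 0)
t=3: X=(0, 4, 0, 0), d=2 → +e2, X_4=(0, 5, 0, 0)
t=4: X=(0, 5, 0, 0), d=2 → +e2, X_5=(0, 6, 0, 0)
t=5: X=(0, 6, 0, 0), d=2 → +e2, X_6=(0, 7, 0, 0)
t=6: X=(0, 7, 0, 0), d=4 → +e3, X_7=(0, 7, 1, 0)
t=7: X=(0, 7, 1, 0), d=4 → +e3, X_8=(0, 7, 2, 0)

(0, 7, 2, 0)


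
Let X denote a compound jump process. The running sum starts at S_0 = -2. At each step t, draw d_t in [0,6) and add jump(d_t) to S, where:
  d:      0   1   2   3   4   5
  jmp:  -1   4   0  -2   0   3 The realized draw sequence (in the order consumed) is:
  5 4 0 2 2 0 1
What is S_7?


3

t=0: S=-2, d=5, jump=3, S_1=1
t=1: S=1, d=4, jump=0, S_2=1
t=2: S=1, d=0, jump=-1, S_3=0
t=3: S=0, d=2, jump=0, S_4=0
t=4: S=0, d=2, jump=0, S_5=0
t=5: S=0, d=0, jump=-1, S_6=-1
t=6: S=-1, d=1, jump=4, S_7=3


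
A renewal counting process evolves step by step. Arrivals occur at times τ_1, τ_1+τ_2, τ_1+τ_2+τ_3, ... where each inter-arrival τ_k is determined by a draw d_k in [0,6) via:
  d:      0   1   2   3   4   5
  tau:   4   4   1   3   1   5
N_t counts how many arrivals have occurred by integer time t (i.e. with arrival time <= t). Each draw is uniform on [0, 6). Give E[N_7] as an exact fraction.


Inter-arrival values over d=0..5: [4, 4, 1, 3, 1, 5]
Each d has probability 1/6, so the pmf of τ is: f(1) = 1/3, f(3) = 1/6, f(4) = 1/3, f(5) = 1/6
Renewal equation for m(n) = E[N_n]: condition on τ_1 = k (if k <= n, one arrival plus a fresh copy on the remaining n−k steps): m(n) = F(n) + Σ_{k<=n} f(k)·m(n−k), where F(n) = P(τ <= n) and m(0) = 0
m(1) = F(1) = 1/3
m(2) = F(2) + f(1)·m(1) = 1/3 + 1/3·1/3 = 4/9
m(3) = F(3) + f(1)·m(2) = 1/2 + 1/3·4/9 = 35/54
m(4) = F(4) + f(1)·m(3) + f(3)·m(1) = 5/6 + 1/3·35/54 + 1/6·1/3 = 179/162
m(5) = F(5) + f(1)·m(4) + f(3)·m(2) + f(4)·m(1) = 1 + 1/3·179/162 + 1/6·4/9 + 1/3·1/3 = 755/486
m(6) = F(6) + f(1)·m(5) + f(3)·m(3) + f(4)·m(2) + f(5)·m(1) = 1 + 1/3·755/486 + 1/6·35/54 + 1/3·4/9 + 1/6·1/3 = 5335/2916
m(7) = F(7) + f(1)·m(6) + f(3)·m(4) + f(4)·m(3) + f(5)·m(2) = 1 + 1/3·5335/2916 + 1/6·179/162 + 1/3·35/54 + 1/6·4/9 = 4558/2187
E[N_7] = m(7) = 4558/2187

4558/2187


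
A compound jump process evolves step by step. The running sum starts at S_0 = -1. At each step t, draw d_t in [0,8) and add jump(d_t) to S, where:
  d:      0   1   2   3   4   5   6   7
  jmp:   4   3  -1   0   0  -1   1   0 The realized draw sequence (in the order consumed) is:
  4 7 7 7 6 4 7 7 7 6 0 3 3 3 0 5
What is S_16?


t=0: S=-1, d=4, jump=0, S_1=-1
t=1: S=-1, d=7, jump=0, S_2=-1
t=2: S=-1, d=7, jump=0, S_3=-1
t=3: S=-1, d=7, jump=0, S_4=-1
t=4: S=-1, d=6, jump=1, S_5=0
t=5: S=0, d=4, jump=0, S_6=0
t=6: S=0, d=7, jump=0, S_7=0
t=7: S=0, d=7, jump=0, S_8=0
t=8: S=0, d=7, jump=0, S_9=0
t=9: S=0, d=6, jump=1, S_10=1
t=10: S=1, d=0, jump=4, S_11=5
t=11: S=5, d=3, jump=0, S_12=5
t=12: S=5, d=3, jump=0, S_13=5
t=13: S=5, d=3, jump=0, S_14=5
t=14: S=5, d=0, jump=4, S_15=9
t=15: S=9, d=5, jump=-1, S_16=8

8


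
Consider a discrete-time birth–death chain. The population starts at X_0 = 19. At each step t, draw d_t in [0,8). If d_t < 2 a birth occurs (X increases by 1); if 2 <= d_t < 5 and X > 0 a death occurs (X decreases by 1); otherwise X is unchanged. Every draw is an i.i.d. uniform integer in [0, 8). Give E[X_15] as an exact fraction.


137/8

X can drop by at most 1 per step and X_0 = 19 > T = 15, so X_t >= 19 − t >= 4 > 0 for every t <= 15: the floor at 0 (the 'and X > 0' condition) never binds. Hence X_15 = X_0 + Σ_{t<15} Y_t with i.i.d. increments Y_t = y(d_t) ∈ {+1, −1, 0}.
Outcome values over d=0..7: [1, 1, -1, -1, -1, 0, 0, 0]
Σy = -1, Σy² = 5, M = 8
μ = -1/8 = -1/8,  σ² = 5/8 − (-1/8)² = 39/64
E[X_15] = 19 + 15·(-1/8) = 137/8


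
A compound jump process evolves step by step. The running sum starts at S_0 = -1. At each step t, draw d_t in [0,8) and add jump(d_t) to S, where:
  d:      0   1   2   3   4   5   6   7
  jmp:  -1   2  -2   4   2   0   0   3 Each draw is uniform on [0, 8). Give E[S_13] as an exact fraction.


12

Outcome values over d=0..7: [-1, 2, -2, 4, 2, 0, 0, 3]
Σy = 8, Σy² = 38, M = 8
μ = 8/8 = 1,  σ² = 38/8 − (1)² = 15/4
E[S_13] = -1 + 13·(1) = 12


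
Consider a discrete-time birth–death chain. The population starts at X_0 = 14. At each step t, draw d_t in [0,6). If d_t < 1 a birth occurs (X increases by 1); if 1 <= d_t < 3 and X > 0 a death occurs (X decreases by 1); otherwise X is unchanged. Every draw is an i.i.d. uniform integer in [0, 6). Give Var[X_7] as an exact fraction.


119/36

X can drop by at most 1 per step and X_0 = 14 > T = 7, so X_t >= 14 − t >= 7 > 0 for every t <= 7: the floor at 0 (the 'and X > 0' condition) never binds. Hence X_7 = X_0 + Σ_{t<7} Y_t with i.i.d. increments Y_t = y(d_t) ∈ {+1, −1, 0}.
Outcome values over d=0..5: [1, -1, -1, 0, 0, 0]
Σy = -1, Σy² = 3, M = 6
μ = -1/6 = -1/6,  σ² = 3/6 − (-1/6)² = 17/36
Independent increments: Var[X_7] = 7·σ² = 7·(17/36) = 119/36


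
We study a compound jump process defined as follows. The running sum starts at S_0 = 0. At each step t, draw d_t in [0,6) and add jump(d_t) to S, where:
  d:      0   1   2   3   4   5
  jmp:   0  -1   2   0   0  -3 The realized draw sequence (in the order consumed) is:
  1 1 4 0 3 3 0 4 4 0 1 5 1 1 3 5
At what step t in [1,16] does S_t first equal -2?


2

t=0: S=0, d=1, jump=-1, S_1=-1
t=1: S=-1, d=1, jump=-1, S_2=-2
t=2: S=-2, d=4, jump=0, S_3=-2
t=3: S=-2, d=0, jump=0, S_4=-2
t=4: S=-2, d=3, jump=0, S_5=-2
t=5: S=-2, d=3, jump=0, S_6=-2
t=6: S=-2, d=0, jump=0, S_7=-2
t=7: S=-2, d=4, jump=0, S_8=-2
t=8: S=-2, d=4, jump=0, S_9=-2
t=9: S=-2, d=0, jump=0, S_10=-2
t=10: S=-2, d=1, jump=-1, S_11=-3
t=11: S=-3, d=5, jump=-3, S_12=-6
t=12: S=-6, d=1, jump=-1, S_13=-7
t=13: S=-7, d=1, jump=-1, S_14=-8
t=14: S=-8, d=3, jump=0, S_15=-8
t=15: S=-8, d=5, jump=-3, S_16=-11


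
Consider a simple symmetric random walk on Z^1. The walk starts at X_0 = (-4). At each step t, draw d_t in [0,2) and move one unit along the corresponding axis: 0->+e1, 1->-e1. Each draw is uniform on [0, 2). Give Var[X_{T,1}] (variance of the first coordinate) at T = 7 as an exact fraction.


Outcome values over d=0..1: [1, -1]
Σy = 0, Σy² = 2, M = 2
μ = 0/2 = 0,  σ² = 2/2 − (0)² = 1
Independent increments: Var[X_7] = 7·σ² = 7·(1) = 7

7


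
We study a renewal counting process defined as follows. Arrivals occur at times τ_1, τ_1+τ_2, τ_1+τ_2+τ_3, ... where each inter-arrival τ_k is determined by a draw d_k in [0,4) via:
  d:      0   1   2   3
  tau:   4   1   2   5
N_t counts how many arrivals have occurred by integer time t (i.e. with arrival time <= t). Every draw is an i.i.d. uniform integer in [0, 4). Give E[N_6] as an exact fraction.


Inter-arrival values over d=0..3: [4, 1, 2, 5]
Each d has probability 1/4, so the pmf of τ is: f(1) = 1/4, f(2) = 1/4, f(4) = 1/4, f(5) = 1/4
Renewal equation for m(n) = E[N_n]: condition on τ_1 = k (if k <= n, one arrival plus a fresh copy on the remaining n−k steps): m(n) = F(n) + Σ_{k<=n} f(k)·m(n−k), where F(n) = P(τ <= n) and m(0) = 0
m(1) = F(1) = 1/4
m(2) = F(2) + f(1)·m(1) = 1/2 + 1/4·1/4 = 9/16
m(3) = F(3) + f(1)·m(2) + f(2)·m(1) = 1/2 + 1/4·9/16 + 1/4·1/4 = 45/64
m(4) = F(4) + f(1)·m(3) + f(2)·m(2) = 3/4 + 1/4·45/64 + 1/4·9/16 = 273/256
m(5) = F(5) + f(1)·m(4) + f(2)·m(3) + f(4)·m(1) = 1 + 1/4·273/256 + 1/4·45/64 + 1/4·1/4 = 1541/1024
m(6) = F(6) + f(1)·m(5) + f(2)·m(4) + f(4)·m(2) + f(5)·m(1) = 1 + 1/4·1541/1024 + 1/4·273/256 + 1/4·9/16 + 1/4·1/4 = 7561/4096
E[N_6] = m(6) = 7561/4096

7561/4096


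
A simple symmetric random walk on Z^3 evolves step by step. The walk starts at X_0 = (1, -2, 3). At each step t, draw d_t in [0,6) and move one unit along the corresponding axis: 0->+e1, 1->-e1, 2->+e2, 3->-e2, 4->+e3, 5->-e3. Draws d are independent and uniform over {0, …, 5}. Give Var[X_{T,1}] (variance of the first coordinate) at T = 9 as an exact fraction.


3

Outcome values over d=0..5: [1, -1, 0, 0, 0, 0]
Σy = 0, Σy² = 2, M = 6
μ = 0/6 = 0,  σ² = 2/6 − (0)² = 1/3
Independent increments: Var[X_9] = 9·σ² = 9·(1/3) = 3


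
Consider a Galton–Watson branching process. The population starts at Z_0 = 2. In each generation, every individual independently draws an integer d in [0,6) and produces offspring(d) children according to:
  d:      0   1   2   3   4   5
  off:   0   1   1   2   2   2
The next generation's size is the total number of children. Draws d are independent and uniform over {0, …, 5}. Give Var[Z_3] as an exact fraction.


5920/729

Outcome values over d=0..5: [0, 1, 1, 2, 2, 2]
Σy = 8, Σy² = 14, M = 6
μ = 8/6 = 4/3,  σ² = 14/6 − (4/3)² = 5/9
V_0 = 0, E_0 = 2
V_1 = 5/9·E_0 + (4/3)²·V_0 = 10/9;  E_1 = 8/3
V_2 = 5/9·E_1 + (4/3)²·V_1 = 280/81;  E_2 = 32/9
V_3 = 5/9·E_2 + (4/3)²·V_2 = 5920/729;  E_3 = 128/27


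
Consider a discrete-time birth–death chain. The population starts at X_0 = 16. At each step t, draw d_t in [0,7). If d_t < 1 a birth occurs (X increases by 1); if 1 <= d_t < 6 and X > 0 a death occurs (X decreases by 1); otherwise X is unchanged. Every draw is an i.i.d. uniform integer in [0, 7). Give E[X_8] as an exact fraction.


X can drop by at most 1 per step and X_0 = 16 > T = 8, so X_t >= 16 − t >= 8 > 0 for every t <= 8: the floor at 0 (the 'and X > 0' condition) never binds. Hence X_8 = X_0 + Σ_{t<8} Y_t with i.i.d. increments Y_t = y(d_t) ∈ {+1, −1, 0}.
Outcome values over d=0..6: [1, -1, -1, -1, -1, -1, 0]
Σy = -4, Σy² = 6, M = 7
μ = -4/7 = -4/7,  σ² = 6/7 − (-4/7)² = 26/49
E[X_8] = 16 + 8·(-4/7) = 80/7

80/7


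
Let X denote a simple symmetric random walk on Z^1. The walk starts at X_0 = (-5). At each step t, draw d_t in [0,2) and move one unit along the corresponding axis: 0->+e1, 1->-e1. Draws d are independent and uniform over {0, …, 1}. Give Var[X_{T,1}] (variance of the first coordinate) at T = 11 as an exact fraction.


11

Outcome values over d=0..1: [1, -1]
Σy = 0, Σy² = 2, M = 2
μ = 0/2 = 0,  σ² = 2/2 − (0)² = 1
Independent increments: Var[X_11] = 11·σ² = 11·(1) = 11


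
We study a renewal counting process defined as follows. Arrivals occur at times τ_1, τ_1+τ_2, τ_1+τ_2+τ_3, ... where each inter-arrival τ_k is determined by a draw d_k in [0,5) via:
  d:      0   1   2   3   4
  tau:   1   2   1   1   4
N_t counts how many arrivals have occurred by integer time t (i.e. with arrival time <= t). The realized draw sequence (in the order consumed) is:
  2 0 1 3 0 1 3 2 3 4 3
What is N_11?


9

draw d_1=2: τ_1=1, arrival time A_1=1
draw d_2=0: τ_2=1, arrival time A_2=2
draw d_3=1: τ_3=2, arrival time A_3=4
draw d_4=3: τ_4=1, arrival time A_4=5
draw d_5=0: τ_5=1, arrival time A_5=6
draw d_6=1: τ_6=2, arrival time A_6=8
draw d_7=3: τ_7=1, arrival time A_7=9
draw d_8=2: τ_8=1, arrival time A_8=10
draw d_9=3: τ_9=1, arrival time A_9=11
draw d_10=4: τ_10=4, arrival time A_10=15
draw d_11=3: τ_11=1, arrival time A_11=16
N_t over t=0..11: 0:0 1:1 2:2 3:2 4:3 5:4 6:5 7:5 8:6 9:7 10:8 11:9


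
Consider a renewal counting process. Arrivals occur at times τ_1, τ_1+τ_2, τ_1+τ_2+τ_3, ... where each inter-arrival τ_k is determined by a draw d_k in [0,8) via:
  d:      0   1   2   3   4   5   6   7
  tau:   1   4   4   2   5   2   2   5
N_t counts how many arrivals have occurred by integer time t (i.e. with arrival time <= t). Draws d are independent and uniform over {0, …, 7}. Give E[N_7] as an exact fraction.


4229401/2097152

Inter-arrival values over d=0..7: [1, 4, 4, 2, 5, 2, 2, 5]
Each d has probability 1/8, so the pmf of τ is: f(1) = 1/8, f(2) = 3/8, f(4) = 1/4, f(5) = 1/4
Renewal equation for m(n) = E[N_n]: condition on τ_1 = k (if k <= n, one arrival plus a fresh copy on the remaining n−k steps): m(n) = F(n) + Σ_{k<=n} f(k)·m(n−k), where F(n) = P(τ <= n) and m(0) = 0
m(1) = F(1) = 1/8
m(2) = F(2) + f(1)·m(1) = 1/2 + 1/8·1/8 = 33/64
m(3) = F(3) + f(1)·m(2) + f(2)·m(1) = 1/2 + 1/8·33/64 + 3/8·1/8 = 313/512
m(4) = F(4) + f(1)·m(3) + f(2)·m(2) = 3/4 + 1/8·313/512 + 3/8·33/64 = 4177/4096
m(5) = F(5) + f(1)·m(4) + f(2)·m(3) + f(4)·m(1) = 1 + 1/8·4177/4096 + 3/8·313/512 + 1/4·1/8 = 45481/32768
m(6) = F(6) + f(1)·m(5) + f(2)·m(4) + f(4)·m(2) + f(5)·m(1) = 1 + 1/8·45481/32768 + 3/8·4177/4096 + 1/4·33/64 + 1/4·1/8 = 449857/262144
m(7) = F(7) + f(1)·m(6) + f(2)·m(5) + f(4)·m(3) + f(5)·m(2) = 1 + 1/8·449857/262144 + 3/8·45481/32768 + 1/4·313/512 + 1/4·33/64 = 4229401/2097152
E[N_7] = m(7) = 4229401/2097152


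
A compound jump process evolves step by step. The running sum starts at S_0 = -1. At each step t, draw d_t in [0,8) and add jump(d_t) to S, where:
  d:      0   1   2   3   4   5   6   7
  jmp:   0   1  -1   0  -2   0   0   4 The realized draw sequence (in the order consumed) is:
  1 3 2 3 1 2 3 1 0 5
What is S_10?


0

t=0: S=-1, d=1, jump=1, S_1=0
t=1: S=0, d=3, jump=0, S_2=0
t=2: S=0, d=2, jump=-1, S_3=-1
t=3: S=-1, d=3, jump=0, S_4=-1
t=4: S=-1, d=1, jump=1, S_5=0
t=5: S=0, d=2, jump=-1, S_6=-1
t=6: S=-1, d=3, jump=0, S_7=-1
t=7: S=-1, d=1, jump=1, S_8=0
t=8: S=0, d=0, jump=0, S_9=0
t=9: S=0, d=5, jump=0, S_10=0


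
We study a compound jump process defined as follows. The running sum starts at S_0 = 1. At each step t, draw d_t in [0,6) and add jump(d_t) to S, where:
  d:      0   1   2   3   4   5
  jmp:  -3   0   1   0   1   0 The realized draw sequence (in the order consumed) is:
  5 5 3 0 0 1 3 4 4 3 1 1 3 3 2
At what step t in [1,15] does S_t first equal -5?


t=0: S=1, d=5, jump=0, S_1=1
t=1: S=1, d=5, jump=0, S_2=1
t=2: S=1, d=3, jump=0, S_3=1
t=3: S=1, d=0, jump=-3, S_4=-2
t=4: S=-2, d=0, jump=-3, S_5=-5
t=5: S=-5, d=1, jump=0, S_6=-5
t=6: S=-5, d=3, jump=0, S_7=-5
t=7: S=-5, d=4, jump=1, S_8=-4
t=8: S=-4, d=4, jump=1, S_9=-3
t=9: S=-3, d=3, jump=0, S_10=-3
t=10: S=-3, d=1, jump=0, S_11=-3
t=11: S=-3, d=1, jump=0, S_12=-3
t=12: S=-3, d=3, jump=0, S_13=-3
t=13: S=-3, d=3, jump=0, S_14=-3
t=14: S=-3, d=2, jump=1, S_15=-2

5


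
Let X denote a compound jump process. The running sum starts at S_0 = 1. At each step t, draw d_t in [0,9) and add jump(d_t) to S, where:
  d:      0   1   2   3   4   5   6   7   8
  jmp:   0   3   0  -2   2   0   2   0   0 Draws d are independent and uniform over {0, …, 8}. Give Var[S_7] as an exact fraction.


Outcome values over d=0..8: [0, 3, 0, -2, 2, 0, 2, 0, 0]
Σy = 5, Σy² = 21, M = 9
μ = 5/9 = 5/9,  σ² = 21/9 − (5/9)² = 164/81
Independent increments: Var[S_7] = 7·σ² = 7·(164/81) = 1148/81

1148/81


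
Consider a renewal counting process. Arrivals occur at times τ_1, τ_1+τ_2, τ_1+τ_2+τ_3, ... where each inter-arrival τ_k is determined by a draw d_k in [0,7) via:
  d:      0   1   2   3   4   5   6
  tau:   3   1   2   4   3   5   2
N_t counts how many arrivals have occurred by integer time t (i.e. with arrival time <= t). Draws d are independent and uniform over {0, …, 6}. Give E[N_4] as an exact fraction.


2745/2401

Inter-arrival values over d=0..6: [3, 1, 2, 4, 3, 5, 2]
Each d has probability 1/7, so the pmf of τ is: f(1) = 1/7, f(2) = 2/7, f(3) = 2/7, f(4) = 1/7, f(5) = 1/7
Renewal equation for m(n) = E[N_n]: condition on τ_1 = k (if k <= n, one arrival plus a fresh copy on the remaining n−k steps): m(n) = F(n) + Σ_{k<=n} f(k)·m(n−k), where F(n) = P(τ <= n) and m(0) = 0
m(1) = F(1) = 1/7
m(2) = F(2) + f(1)·m(1) = 3/7 + 1/7·1/7 = 22/49
m(3) = F(3) + f(1)·m(2) + f(2)·m(1) = 5/7 + 1/7·22/49 + 2/7·1/7 = 281/343
m(4) = F(4) + f(1)·m(3) + f(2)·m(2) + f(3)·m(1) = 6/7 + 1/7·281/343 + 2/7·22/49 + 2/7·1/7 = 2745/2401
E[N_4] = m(4) = 2745/2401


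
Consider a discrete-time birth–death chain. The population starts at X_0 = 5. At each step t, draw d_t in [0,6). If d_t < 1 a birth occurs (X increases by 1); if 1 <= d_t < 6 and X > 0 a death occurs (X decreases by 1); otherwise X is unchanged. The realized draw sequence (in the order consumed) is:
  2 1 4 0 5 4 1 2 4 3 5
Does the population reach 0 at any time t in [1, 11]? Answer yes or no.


t=0: X=5, d=2 → death, X_1=4
t=1: X=4, d=1 → death, X_2=3
t=2: X=3, d=4 → death, X_3=2
t=3: X=2, d=0 → birth, X_4=3
t=4: X=3, d=5 → death, X_5=2
t=5: X=2, d=4 → death, X_6=1
t=6: X=1, d=1 → death, X_7=0
t=7: X=0, d=2 → hold, X_8=0
t=8: X=0, d=4 → hold, X_9=0
t=9: X=0, d=3 → hold, X_10=0
t=10: X=0, d=5 → hold, X_11=0

yes


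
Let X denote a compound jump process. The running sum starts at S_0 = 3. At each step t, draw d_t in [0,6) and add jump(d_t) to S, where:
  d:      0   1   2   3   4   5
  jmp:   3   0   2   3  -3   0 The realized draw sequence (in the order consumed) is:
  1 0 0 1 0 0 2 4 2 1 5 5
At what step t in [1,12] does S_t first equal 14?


8

t=0: S=3, d=1, jump=0, S_1=3
t=1: S=3, d=0, jump=3, S_2=6
t=2: S=6, d=0, jump=3, S_3=9
t=3: S=9, d=1, jump=0, S_4=9
t=4: S=9, d=0, jump=3, S_5=12
t=5: S=12, d=0, jump=3, S_6=15
t=6: S=15, d=2, jump=2, S_7=17
t=7: S=17, d=4, jump=-3, S_8=14
t=8: S=14, d=2, jump=2, S_9=16
t=9: S=16, d=1, jump=0, S_10=16
t=10: S=16, d=5, jump=0, S_11=16
t=11: S=16, d=5, jump=0, S_12=16


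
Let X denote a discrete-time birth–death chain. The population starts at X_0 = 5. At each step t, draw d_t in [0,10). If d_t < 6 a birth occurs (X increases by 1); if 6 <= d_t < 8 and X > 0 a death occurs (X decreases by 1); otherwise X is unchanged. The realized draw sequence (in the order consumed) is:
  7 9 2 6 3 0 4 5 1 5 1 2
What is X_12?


t=0: X=5, d=7 → death, X_1=4
t=1: X=4, d=9 → hold, X_2=4
t=2: X=4, d=2 → birth, X_3=5
t=3: X=5, d=6 → death, X_4=4
t=4: X=4, d=3 → birth, X_5=5
t=5: X=5, d=0 → birth, X_6=6
t=6: X=6, d=4 → birth, X_7=7
t=7: X=7, d=5 → birth, X_8=8
t=8: X=8, d=1 → birth, X_9=9
t=9: X=9, d=5 → birth, X_10=10
t=10: X=10, d=1 → birth, X_11=11
t=11: X=11, d=2 → birth, X_12=12

12


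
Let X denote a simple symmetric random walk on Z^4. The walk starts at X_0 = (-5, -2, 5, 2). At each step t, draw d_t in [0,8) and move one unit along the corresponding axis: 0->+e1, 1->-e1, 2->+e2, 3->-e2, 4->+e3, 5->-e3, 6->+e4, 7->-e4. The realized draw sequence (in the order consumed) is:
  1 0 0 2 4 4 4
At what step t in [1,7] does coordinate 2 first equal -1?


t=0: X=(-5, -2, 5, 2), d=1 → -e1, X_1=(-6, -2, 5, 2)
t=1: X=(-6, -2, 5, 2), d=0 → +e1, X_2=(-5, -2, 5, 2)
t=2: X=(-5, -2, 5, 2), d=0 → +e1, X_3=(-4, -2, 5, 2)
t=3: X=(-4, -2, 5, 2), d=2 → +e2, X_4=(-4, -1, 5, 2)
t=4: X=(-4, -1, 5, 2), d=4 → +e3, X_5=(-4, -1, 6, 2)
t=5: X=(-4, -1, 6, 2), d=4 → +e3, X_6=(-4, -1, 7, 2)
t=6: X=(-4, -1, 7, 2), d=4 → +e3, X_7=(-4, -1, 8, 2)

4


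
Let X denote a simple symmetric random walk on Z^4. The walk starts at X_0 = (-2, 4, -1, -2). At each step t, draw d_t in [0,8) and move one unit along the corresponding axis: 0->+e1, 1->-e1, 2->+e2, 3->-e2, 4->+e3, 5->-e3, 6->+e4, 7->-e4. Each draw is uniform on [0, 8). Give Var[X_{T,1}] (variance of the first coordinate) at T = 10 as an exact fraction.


5/2

Outcome values over d=0..7: [1, -1, 0, 0, 0, 0, 0, 0]
Σy = 0, Σy² = 2, M = 8
μ = 0/8 = 0,  σ² = 2/8 − (0)² = 1/4
Independent increments: Var[X_10] = 10·σ² = 10·(1/4) = 5/2


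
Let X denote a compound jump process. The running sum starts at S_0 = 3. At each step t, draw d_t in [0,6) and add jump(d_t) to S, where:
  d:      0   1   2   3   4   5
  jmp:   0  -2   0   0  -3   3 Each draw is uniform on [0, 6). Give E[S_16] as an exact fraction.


Outcome values over d=0..5: [0, -2, 0, 0, -3, 3]
Σy = -2, Σy² = 22, M = 6
μ = -2/6 = -1/3,  σ² = 22/6 − (-1/3)² = 32/9
E[S_16] = 3 + 16·(-1/3) = -7/3

-7/3


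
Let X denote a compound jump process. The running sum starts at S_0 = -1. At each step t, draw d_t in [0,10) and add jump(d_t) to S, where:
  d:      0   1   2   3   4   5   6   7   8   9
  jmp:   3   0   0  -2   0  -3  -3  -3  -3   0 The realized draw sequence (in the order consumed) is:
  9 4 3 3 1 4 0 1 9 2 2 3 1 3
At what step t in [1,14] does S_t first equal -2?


7

t=0: S=-1, d=9, jump=0, S_1=-1
t=1: S=-1, d=4, jump=0, S_2=-1
t=2: S=-1, d=3, jump=-2, S_3=-3
t=3: S=-3, d=3, jump=-2, S_4=-5
t=4: S=-5, d=1, jump=0, S_5=-5
t=5: S=-5, d=4, jump=0, S_6=-5
t=6: S=-5, d=0, jump=3, S_7=-2
t=7: S=-2, d=1, jump=0, S_8=-2
t=8: S=-2, d=9, jump=0, S_9=-2
t=9: S=-2, d=2, jump=0, S_10=-2
t=10: S=-2, d=2, jump=0, S_11=-2
t=11: S=-2, d=3, jump=-2, S_12=-4
t=12: S=-4, d=1, jump=0, S_13=-4
t=13: S=-4, d=3, jump=-2, S_14=-6


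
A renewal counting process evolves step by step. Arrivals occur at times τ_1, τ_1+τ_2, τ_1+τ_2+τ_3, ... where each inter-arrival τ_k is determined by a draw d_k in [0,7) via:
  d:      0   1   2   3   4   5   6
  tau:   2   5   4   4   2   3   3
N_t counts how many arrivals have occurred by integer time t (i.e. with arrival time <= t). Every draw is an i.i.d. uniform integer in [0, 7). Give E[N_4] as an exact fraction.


Inter-arrival values over d=0..6: [2, 5, 4, 4, 2, 3, 3]
Each d has probability 1/7, so the pmf of τ is: f(2) = 2/7, f(3) = 2/7, f(4) = 2/7, f(5) = 1/7
Renewal equation for m(n) = E[N_n]: condition on τ_1 = k (if k <= n, one arrival plus a fresh copy on the remaining n−k steps): m(n) = F(n) + Σ_{k<=n} f(k)·m(n−k), where F(n) = P(τ <= n) and m(0) = 0
m(1) = F(1) = 0
m(2) = F(2) = 2/7
m(3) = F(3) = 4/7
m(4) = F(4) + f(2)·m(2) = 6/7 + 2/7·2/7 = 46/49
E[N_4] = m(4) = 46/49

46/49


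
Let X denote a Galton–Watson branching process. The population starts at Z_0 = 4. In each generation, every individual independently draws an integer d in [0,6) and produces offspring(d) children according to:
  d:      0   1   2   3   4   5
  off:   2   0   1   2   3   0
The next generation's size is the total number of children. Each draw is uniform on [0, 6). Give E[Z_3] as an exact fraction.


Outcome values over d=0..5: [2, 0, 1, 2, 3, 0]
Σy = 8, Σy² = 18, M = 6
μ = 8/6 = 4/3,  σ² = 18/6 − (4/3)² = 11/9
E[Z_0] = 4
E[Z_1] = 4/3·E[Z_0] = 16/3
E[Z_2] = 4/3·E[Z_1] = 64/9
E[Z_3] = 4/3·E[Z_2] = 256/27

256/27


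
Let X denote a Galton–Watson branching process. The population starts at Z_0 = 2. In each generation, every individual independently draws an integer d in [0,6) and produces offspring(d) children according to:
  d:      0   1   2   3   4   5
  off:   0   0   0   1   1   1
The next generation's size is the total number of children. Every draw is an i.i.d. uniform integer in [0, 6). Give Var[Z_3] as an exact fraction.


7/32

Outcome values over d=0..5: [0, 0, 0, 1, 1, 1]
Σy = 3, Σy² = 3, M = 6
μ = 3/6 = 1/2,  σ² = 3/6 − (1/2)² = 1/4
V_0 = 0, E_0 = 2
V_1 = 1/4·E_0 + (1/2)²·V_0 = 1/2;  E_1 = 1
V_2 = 1/4·E_1 + (1/2)²·V_1 = 3/8;  E_2 = 1/2
V_3 = 1/4·E_2 + (1/2)²·V_2 = 7/32;  E_3 = 1/4


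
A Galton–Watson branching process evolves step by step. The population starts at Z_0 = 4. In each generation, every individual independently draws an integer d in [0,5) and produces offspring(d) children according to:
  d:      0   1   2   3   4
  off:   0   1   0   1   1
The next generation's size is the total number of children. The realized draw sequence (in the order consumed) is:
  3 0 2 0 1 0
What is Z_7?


gen 0: Z_0=4, draws=[3, 0, 2, 0], offspring=[1, 0, 0, 0], Z_1=1
gen 1: Z_1=1, draws=[1], offspring=[1], Z_2=1
gen 2: Z_2=1, draws=[0], offspring=[0], Z_3=0
gen 3: Z_3=0, draws=[], offspring=[], Z_4=0
gen 4: Z_4=0, draws=[], offspring=[], Z_5=0
gen 5: Z_5=0, draws=[], offspring=[], Z_6=0
gen 6: Z_6=0, draws=[], offspring=[], Z_7=0

0


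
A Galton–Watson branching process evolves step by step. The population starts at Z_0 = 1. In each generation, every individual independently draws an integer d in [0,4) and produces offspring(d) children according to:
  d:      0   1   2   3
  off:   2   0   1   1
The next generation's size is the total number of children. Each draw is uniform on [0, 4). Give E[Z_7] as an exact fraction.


Outcome values over d=0..3: [2, 0, 1, 1]
Σy = 4, Σy² = 6, M = 4
μ = 4/4 = 1,  σ² = 6/4 − (1)² = 1/2
E[Z_0] = 1
E[Z_1] = 1·E[Z_0] = 1
E[Z_2] = 1·E[Z_1] = 1
E[Z_3] = 1·E[Z_2] = 1
E[Z_4] = 1·E[Z_3] = 1
E[Z_5] = 1·E[Z_4] = 1
E[Z_6] = 1·E[Z_5] = 1
E[Z_7] = 1·E[Z_6] = 1

1


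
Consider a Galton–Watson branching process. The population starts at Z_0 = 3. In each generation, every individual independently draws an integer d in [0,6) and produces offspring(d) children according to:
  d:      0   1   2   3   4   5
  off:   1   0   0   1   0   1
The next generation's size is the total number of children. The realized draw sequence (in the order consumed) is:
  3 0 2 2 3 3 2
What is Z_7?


0

gen 0: Z_0=3, draws=[3, 0, 2], offspring=[1, 1, 0], Z_1=2
gen 1: Z_1=2, draws=[2, 3], offspring=[0, 1], Z_2=1
gen 2: Z_2=1, draws=[3], offspring=[1], Z_3=1
gen 3: Z_3=1, draws=[2], offspring=[0], Z_4=0
gen 4: Z_4=0, draws=[], offspring=[], Z_5=0
gen 5: Z_5=0, draws=[], offspring=[], Z_6=0
gen 6: Z_6=0, draws=[], offspring=[], Z_7=0


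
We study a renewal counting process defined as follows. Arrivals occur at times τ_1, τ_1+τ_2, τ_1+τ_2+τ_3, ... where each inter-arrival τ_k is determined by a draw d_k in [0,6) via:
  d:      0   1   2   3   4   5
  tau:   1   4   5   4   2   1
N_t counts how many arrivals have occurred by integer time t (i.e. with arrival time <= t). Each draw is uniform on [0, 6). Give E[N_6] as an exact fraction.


Inter-arrival values over d=0..5: [1, 4, 5, 4, 2, 1]
Each d has probability 1/6, so the pmf of τ is: f(1) = 1/3, f(2) = 1/6, f(4) = 1/3, f(5) = 1/6
Renewal equation for m(n) = E[N_n]: condition on τ_1 = k (if k <= n, one arrival plus a fresh copy on the remaining n−k steps): m(n) = F(n) + Σ_{k<=n} f(k)·m(n−k), where F(n) = P(τ <= n) and m(0) = 0
m(1) = F(1) = 1/3
m(2) = F(2) + f(1)·m(1) = 1/2 + 1/3·1/3 = 11/18
m(3) = F(3) + f(1)·m(2) + f(2)·m(1) = 1/2 + 1/3·11/18 + 1/6·1/3 = 41/54
m(4) = F(4) + f(1)·m(3) + f(2)·m(2) = 5/6 + 1/3·41/54 + 1/6·11/18 = 385/324
m(5) = F(5) + f(1)·m(4) + f(2)·m(3) + f(4)·m(1) = 1 + 1/3·385/324 + 1/6·41/54 + 1/3·1/3 = 397/243
m(6) = F(6) + f(1)·m(5) + f(2)·m(4) + f(4)·m(2) + f(5)·m(1) = 1 + 1/3·397/243 + 1/6·385/324 + 1/3·11/18 + 1/6·1/3 = 11675/5832
E[N_6] = m(6) = 11675/5832

11675/5832


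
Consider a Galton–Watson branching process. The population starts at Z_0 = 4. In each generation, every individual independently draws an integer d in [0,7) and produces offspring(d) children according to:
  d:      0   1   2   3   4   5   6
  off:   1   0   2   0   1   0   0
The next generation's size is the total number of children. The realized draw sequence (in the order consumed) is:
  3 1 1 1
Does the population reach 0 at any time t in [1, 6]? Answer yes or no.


yes

gen 0: Z_0=4, draws=[3, 1, 1, 1], offspring=[0, 0, 0, 0], Z_1=0
gen 1: Z_1=0, draws=[], offspring=[], Z_2=0
gen 2: Z_2=0, draws=[], offspring=[], Z_3=0
gen 3: Z_3=0, draws=[], offspring=[], Z_4=0
gen 4: Z_4=0, draws=[], offspring=[], Z_5=0
gen 5: Z_5=0, draws=[], offspring=[], Z_6=0


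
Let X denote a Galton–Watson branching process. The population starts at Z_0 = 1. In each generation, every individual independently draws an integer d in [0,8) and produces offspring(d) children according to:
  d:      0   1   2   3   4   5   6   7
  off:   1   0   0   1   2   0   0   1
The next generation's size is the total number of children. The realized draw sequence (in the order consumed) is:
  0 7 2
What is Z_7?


0

gen 0: Z_0=1, draws=[0], offspring=[1], Z_1=1
gen 1: Z_1=1, draws=[7], offspring=[1], Z_2=1
gen 2: Z_2=1, draws=[2], offspring=[0], Z_3=0
gen 3: Z_3=0, draws=[], offspring=[], Z_4=0
gen 4: Z_4=0, draws=[], offspring=[], Z_5=0
gen 5: Z_5=0, draws=[], offspring=[], Z_6=0
gen 6: Z_6=0, draws=[], offspring=[], Z_7=0


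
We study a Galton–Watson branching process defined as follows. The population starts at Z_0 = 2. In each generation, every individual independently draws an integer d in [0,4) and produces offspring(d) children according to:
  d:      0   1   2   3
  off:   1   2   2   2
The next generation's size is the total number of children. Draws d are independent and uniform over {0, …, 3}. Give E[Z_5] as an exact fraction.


16807/512

Outcome values over d=0..3: [1, 2, 2, 2]
Σy = 7, Σy² = 13, M = 4
μ = 7/4 = 7/4,  σ² = 13/4 − (7/4)² = 3/16
E[Z_0] = 2
E[Z_1] = 7/4·E[Z_0] = 7/2
E[Z_2] = 7/4·E[Z_1] = 49/8
E[Z_3] = 7/4·E[Z_2] = 343/32
E[Z_4] = 7/4·E[Z_3] = 2401/128
E[Z_5] = 7/4·E[Z_4] = 16807/512


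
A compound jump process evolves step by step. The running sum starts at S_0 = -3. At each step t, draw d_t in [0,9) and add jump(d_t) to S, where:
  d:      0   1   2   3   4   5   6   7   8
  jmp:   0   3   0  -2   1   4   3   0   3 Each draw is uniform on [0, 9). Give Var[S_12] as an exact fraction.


128/3

Outcome values over d=0..8: [0, 3, 0, -2, 1, 4, 3, 0, 3]
Σy = 12, Σy² = 48, M = 9
μ = 12/9 = 4/3,  σ² = 48/9 − (4/3)² = 32/9
Independent increments: Var[S_12] = 12·σ² = 12·(32/9) = 128/3


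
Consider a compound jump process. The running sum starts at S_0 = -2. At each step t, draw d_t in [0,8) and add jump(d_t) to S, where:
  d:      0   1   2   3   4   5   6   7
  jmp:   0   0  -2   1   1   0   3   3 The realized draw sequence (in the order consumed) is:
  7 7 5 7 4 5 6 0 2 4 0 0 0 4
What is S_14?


11

t=0: S=-2, d=7, jump=3, S_1=1
t=1: S=1, d=7, jump=3, S_2=4
t=2: S=4, d=5, jump=0, S_3=4
t=3: S=4, d=7, jump=3, S_4=7
t=4: S=7, d=4, jump=1, S_5=8
t=5: S=8, d=5, jump=0, S_6=8
t=6: S=8, d=6, jump=3, S_7=11
t=7: S=11, d=0, jump=0, S_8=11
t=8: S=11, d=2, jump=-2, S_9=9
t=9: S=9, d=4, jump=1, S_10=10
t=10: S=10, d=0, jump=0, S_11=10
t=11: S=10, d=0, jump=0, S_12=10
t=12: S=10, d=0, jump=0, S_13=10
t=13: S=10, d=4, jump=1, S_14=11


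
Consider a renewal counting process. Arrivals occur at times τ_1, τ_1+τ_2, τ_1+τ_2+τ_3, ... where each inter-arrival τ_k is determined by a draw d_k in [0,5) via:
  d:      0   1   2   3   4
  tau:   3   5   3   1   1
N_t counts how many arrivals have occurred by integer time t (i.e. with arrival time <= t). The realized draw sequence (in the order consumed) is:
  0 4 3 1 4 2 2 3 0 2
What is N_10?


draw d_1=0: τ_1=3, arrival time A_1=3
draw d_2=4: τ_2=1, arrival time A_2=4
draw d_3=3: τ_3=1, arrival time A_3=5
draw d_4=1: τ_4=5, arrival time A_4=10
draw d_5=4: τ_5=1, arrival time A_5=11
draw d_6=2: τ_6=3, arrival time A_6=14
draw d_7=2: τ_7=3, arrival time A_7=17
draw d_8=3: τ_8=1, arrival time A_8=18
draw d_9=0: τ_9=3, arrival time A_9=21
draw d_10=2: τ_10=3, arrival time A_10=24
N_t over t=0..10: 0:0 1:0 2:0 3:1 4:2 5:3 6:3 7:3 8:3 9:3 10:4

4


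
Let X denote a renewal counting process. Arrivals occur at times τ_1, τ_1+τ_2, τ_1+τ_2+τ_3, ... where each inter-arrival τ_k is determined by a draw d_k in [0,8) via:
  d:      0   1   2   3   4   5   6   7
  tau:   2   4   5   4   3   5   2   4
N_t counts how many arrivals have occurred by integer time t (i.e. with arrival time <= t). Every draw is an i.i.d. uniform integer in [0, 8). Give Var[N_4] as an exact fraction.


71/256

Inter-arrival values over d=0..7: [2, 4, 5, 4, 3, 5, 2, 4]
Each d has probability 1/8, so the pmf of τ is: f(2) = 1/4, f(3) = 1/8, f(4) = 3/8, f(5) = 1/4
Let p_n(j) = P(N_n = j), with p_0 = [1]. Condition on τ_1: p_n(0) = P(τ > n), and for j >= 1, p_n(j) = Σ_{k<=n} f(k)·p_{n−k}(j−1)
p_1 = [1]  (j = 0)
p_2 = [3/4, 1/4]  (j = 0..1)
p_3 = [5/8, 3/8]  (j = 0..1)
p_4 = [1/4, 11/16, 1/16]  (j = 0..2)
E[N_4] = Σ j·p_4(j) = 13/16;  E[N_4²] = Σ j²·p_4(j) = 15/16
Var[N_4] = 15/16 − (13/16)² = 71/256


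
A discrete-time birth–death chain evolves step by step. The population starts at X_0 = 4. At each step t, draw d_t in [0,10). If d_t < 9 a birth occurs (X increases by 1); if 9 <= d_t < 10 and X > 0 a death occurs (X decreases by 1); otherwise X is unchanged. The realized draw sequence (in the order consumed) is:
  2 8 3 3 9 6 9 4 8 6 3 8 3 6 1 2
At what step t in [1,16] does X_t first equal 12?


12

t=0: X=4, d=2 → birth, X_1=5
t=1: X=5, d=8 → birth, X_2=6
t=2: X=6, d=3 → birth, X_3=7
t=3: X=7, d=3 → birth, X_4=8
t=4: X=8, d=9 → death, X_5=7
t=5: X=7, d=6 → birth, X_6=8
t=6: X=8, d=9 → death, X_7=7
t=7: X=7, d=4 → birth, X_8=8
t=8: X=8, d=8 → birth, X_9=9
t=9: X=9, d=6 → birth, X_10=10
t=10: X=10, d=3 → birth, X_11=11
t=11: X=11, d=8 → birth, X_12=12
t=12: X=12, d=3 → birth, X_13=13
t=13: X=13, d=6 → birth, X_14=14
t=14: X=14, d=1 → birth, X_15=15
t=15: X=15, d=2 → birth, X_16=16


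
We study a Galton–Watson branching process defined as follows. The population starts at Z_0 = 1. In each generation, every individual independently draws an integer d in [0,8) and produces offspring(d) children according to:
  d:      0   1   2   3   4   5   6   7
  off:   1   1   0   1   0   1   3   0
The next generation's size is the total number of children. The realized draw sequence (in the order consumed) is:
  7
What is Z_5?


gen 0: Z_0=1, draws=[7], offspring=[0], Z_1=0
gen 1: Z_1=0, draws=[], offspring=[], Z_2=0
gen 2: Z_2=0, draws=[], offspring=[], Z_3=0
gen 3: Z_3=0, draws=[], offspring=[], Z_4=0
gen 4: Z_4=0, draws=[], offspring=[], Z_5=0

0


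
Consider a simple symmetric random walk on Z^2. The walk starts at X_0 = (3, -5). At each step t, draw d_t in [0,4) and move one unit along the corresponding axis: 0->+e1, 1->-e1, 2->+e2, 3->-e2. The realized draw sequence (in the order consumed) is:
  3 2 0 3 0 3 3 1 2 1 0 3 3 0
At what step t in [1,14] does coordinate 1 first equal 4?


3

t=0: X=(3, -5), d=3 → -e2, X_1=(3, -6)
t=1: X=(3, -6), d=2 → +e2, X_2=(3, -5)
t=2: X=(3, -5), d=0 → +e1, X_3=(4, -5)
t=3: X=(4, -5), d=3 → -e2, X_4=(4, -6)
t=4: X=(4, -6), d=0 → +e1, X_5=(5, -6)
t=5: X=(5, -6), d=3 → -e2, X_6=(5, -7)
t=6: X=(5, -7), d=3 → -e2, X_7=(5, -8)
t=7: X=(5, -8), d=1 → -e1, X_8=(4, -8)
t=8: X=(4, -8), d=2 → +e2, X_9=(4, -7)
t=9: X=(4, -7), d=1 → -e1, X_10=(3, -7)
t=10: X=(3, -7), d=0 → +e1, X_11=(4, -7)
t=11: X=(4, -7), d=3 → -e2, X_12=(4, -8)
t=12: X=(4, -8), d=3 → -e2, X_13=(4, -9)
t=13: X=(4, -9), d=0 → +e1, X_14=(5, -9)


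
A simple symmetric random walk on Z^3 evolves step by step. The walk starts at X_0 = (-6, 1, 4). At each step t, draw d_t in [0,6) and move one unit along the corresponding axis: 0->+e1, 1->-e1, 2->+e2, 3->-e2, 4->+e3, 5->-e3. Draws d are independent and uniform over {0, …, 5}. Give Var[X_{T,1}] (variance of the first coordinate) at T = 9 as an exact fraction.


Outcome values over d=0..5: [1, -1, 0, 0, 0, 0]
Σy = 0, Σy² = 2, M = 6
μ = 0/6 = 0,  σ² = 2/6 − (0)² = 1/3
Independent increments: Var[X_9] = 9·σ² = 9·(1/3) = 3

3


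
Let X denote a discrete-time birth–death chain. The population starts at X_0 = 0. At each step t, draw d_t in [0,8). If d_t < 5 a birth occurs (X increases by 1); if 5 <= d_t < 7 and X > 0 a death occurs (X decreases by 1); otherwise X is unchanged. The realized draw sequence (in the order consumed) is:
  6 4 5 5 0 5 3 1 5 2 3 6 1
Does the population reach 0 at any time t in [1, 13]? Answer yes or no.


yes

t=0: X=0, d=6 → hold, X_1=0
t=1: X=0, d=4 → birth, X_2=1
t=2: X=1, d=5 → death, X_3=0
t=3: X=0, d=5 → hold, X_4=0
t=4: X=0, d=0 → birth, X_5=1
t=5: X=1, d=5 → death, X_6=0
t=6: X=0, d=3 → birth, X_7=1
t=7: X=1, d=1 → birth, X_8=2
t=8: X=2, d=5 → death, X_9=1
t=9: X=1, d=2 → birth, X_10=2
t=10: X=2, d=3 → birth, X_11=3
t=11: X=3, d=6 → death, X_12=2
t=12: X=2, d=1 → birth, X_13=3


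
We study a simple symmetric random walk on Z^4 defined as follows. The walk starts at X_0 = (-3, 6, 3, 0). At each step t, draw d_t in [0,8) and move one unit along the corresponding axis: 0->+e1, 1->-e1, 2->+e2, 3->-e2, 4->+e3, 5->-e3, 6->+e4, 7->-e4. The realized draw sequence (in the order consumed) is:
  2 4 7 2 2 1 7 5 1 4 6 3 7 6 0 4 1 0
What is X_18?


t=0: X=(-3, 6, 3, 0), d=2 → +e2, X_1=(-3, 7, 3, 0)
t=1: X=(-3, 7, 3, 0), d=4 → +e3, X_2=(-3, 7, 4, 0)
t=2: X=(-3, 7, 4, 0), d=7 → -e4, X_3=(-3, 7, 4, -1)
t=3: X=(-3, 7, 4, -1), d=2 → +e2, X_4=(-3, 8, 4, -1)
t=4: X=(-3, 8, 4, -1), d=2 → +e2, X_5=(-3, 9, 4, -1)
t=5: X=(-3, 9, 4, -1), d=1 → -e1, X_6=(-4, 9, 4, -1)
t=6: X=(-4, 9, 4, -1), d=7 → -e4, X_7=(-4, 9, 4, -2)
t=7: X=(-4, 9, 4, -2), d=5 → -e3, X_8=(-4, 9, 3, -2)
t=8: X=(-4, 9, 3, -2), d=1 → -e1, X_9=(-5, 9, 3, -2)
t=9: X=(-5, 9, 3, -2), d=4 → +e3, X_10=(-5, 9, 4, -2)
t=10: X=(-5, 9, 4, -2), d=6 → +e4, X_11=(-5, 9, 4, -1)
t=11: X=(-5, 9, 4, -1), d=3 → -e2, X_12=(-5, 8, 4, -1)
t=12: X=(-5, 8, 4, -1), d=7 → -e4, X_13=(-5, 8, 4, -2)
t=13: X=(-5, 8, 4, -2), d=6 → +e4, X_14=(-5, 8, 4, -1)
t=14: X=(-5, 8, 4, -1), d=0 → +e1, X_15=(-4, 8, 4, -1)
t=15: X=(-4, 8, 4, -1), d=4 → +e3, X_16=(-4, 8, 5, -1)
t=16: X=(-4, 8, 5, -1), d=1 → -e1, X_17=(-5, 8, 5, -1)
t=17: X=(-5, 8, 5, -1), d=0 → +e1, X_18=(-4, 8, 5, -1)

(-4, 8, 5, -1)


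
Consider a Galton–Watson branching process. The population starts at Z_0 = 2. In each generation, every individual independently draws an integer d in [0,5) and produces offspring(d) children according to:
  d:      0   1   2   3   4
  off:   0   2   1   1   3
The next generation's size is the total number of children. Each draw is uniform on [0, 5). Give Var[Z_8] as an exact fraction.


Outcome values over d=0..4: [0, 2, 1, 1, 3]
Σy = 7, Σy² = 15, M = 5
μ = 7/5 = 7/5,  σ² = 15/5 − (7/5)² = 26/25
V_0 = 0, E_0 = 2
V_1 = 26/25·E_0 + (7/5)²·V_0 = 52/25;  E_1 = 14/5
V_2 = 26/25·E_1 + (7/5)²·V_1 = 4368/625;  E_2 = 98/25
V_3 = 26/25·E_2 + (7/5)²·V_2 = 277732/15625;  E_3 = 686/125
V_4 = 26/25·E_3 + (7/5)²·V_3 = 15838368/390625;  E_4 = 4802/625
V_5 = 26/25·E_4 + (7/5)²·V_4 = 854112532/9765625;  E_5 = 33614/3125
V_6 = 26/25·E_5 + (7/5)²·V_5 = 44582651568/244140625;  E_6 = 235298/15625
V_7 = 26/25·E_6 + (7/5)²·V_6 = 2280139739332/6103515625;  E_7 = 1647086/78125
V_8 = 26/25·E_7 + (7/5)²·V_7 = 115072490664768/152587890625;  E_8 = 11529602/390625

115072490664768/152587890625


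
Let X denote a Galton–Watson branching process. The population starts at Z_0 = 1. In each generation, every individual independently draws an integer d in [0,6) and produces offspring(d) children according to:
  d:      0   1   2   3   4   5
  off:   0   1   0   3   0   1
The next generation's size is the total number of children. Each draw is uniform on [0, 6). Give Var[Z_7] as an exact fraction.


Outcome values over d=0..5: [0, 1, 0, 3, 0, 1]
Σy = 5, Σy² = 11, M = 6
μ = 5/6 = 5/6,  σ² = 11/6 − (5/6)² = 41/36
V_0 = 0, E_0 = 1
V_1 = 41/36·E_0 + (5/6)²·V_0 = 41/36;  E_1 = 5/6
V_2 = 41/36·E_1 + (5/6)²·V_1 = 2255/1296;  E_2 = 25/36
V_3 = 41/36·E_2 + (5/6)²·V_2 = 93275/46656;  E_3 = 125/216
V_4 = 41/36·E_3 + (5/6)²·V_3 = 3438875/1679616;  E_4 = 625/1296
V_5 = 41/36·E_4 + (5/6)²·V_4 = 119181875/60466176;  E_5 = 3125/7776
V_6 = 41/36·E_5 + (5/6)²·V_5 = 3975846875/2176782336;  E_6 = 15625/46656
V_7 = 41/36·E_6 + (5/6)²·V_6 = 129285171875/78364164096;  E_7 = 78125/279936

129285171875/78364164096


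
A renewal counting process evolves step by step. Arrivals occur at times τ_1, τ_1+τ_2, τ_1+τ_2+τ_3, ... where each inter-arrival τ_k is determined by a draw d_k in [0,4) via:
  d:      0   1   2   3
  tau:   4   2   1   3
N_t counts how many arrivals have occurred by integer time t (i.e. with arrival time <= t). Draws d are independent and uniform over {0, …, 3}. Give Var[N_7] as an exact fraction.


Inter-arrival values over d=0..3: [4, 2, 1, 3]
Each d has probability 1/4, so the pmf of τ is: f(1) = 1/4, f(2) = 1/4, f(3) = 1/4, f(4) = 1/4
Let p_n(j) = P(N_n = j), with p_0 = [1]. Condition on τ_1: p_n(0) = P(τ > n), and for j >= 1, p_n(j) = Σ_{k<=n} f(k)·p_{n−k}(j−1)
p_1 = [3/4, 1/4]  (j = 0..1)
p_2 = [1/2, 7/16, 1/16]  (j = 0..2)
p_3 = [1/4, 9/16, 11/64, 1/64]  (j = 0..3)
p_4 = [0, 5/8, 5/16, 15/256, 1/256]  (j = 0..4)
p_5 = [0, 3/8, 15/32, 35/256, 19/1024, 1/1024]  (j = 0..5)
p_6 = [0, 3/16, 1/2, 65/256, 27/512, 23/4096, 1/4096]  (j = 0..6)
p_7 = [0, 1/16, 7/16, 93/256, 119/1024, 77/4096, 27/16384, 1/16384]  (j = 0..7)
E[N_7] = Σ j·p_7(j) = 42541/16384;  E[N_7²] = Σ j²·p_7(j) = 122449/16384
Var[N_7] = 122449/16384 − (42541/16384)² = 196467735/268435456

196467735/268435456
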